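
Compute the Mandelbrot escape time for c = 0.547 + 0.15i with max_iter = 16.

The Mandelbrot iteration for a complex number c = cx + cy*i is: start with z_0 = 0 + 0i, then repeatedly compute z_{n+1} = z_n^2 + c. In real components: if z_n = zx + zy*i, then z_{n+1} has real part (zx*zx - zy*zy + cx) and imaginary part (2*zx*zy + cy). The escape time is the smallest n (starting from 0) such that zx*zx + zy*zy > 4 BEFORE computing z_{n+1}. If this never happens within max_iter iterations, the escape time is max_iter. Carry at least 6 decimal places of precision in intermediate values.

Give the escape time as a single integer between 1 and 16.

z_0 = 0 + 0i, c = 0.5470 + 0.1500i
Iter 1: z = 0.5470 + 0.1500i, |z|^2 = 0.3217
Iter 2: z = 0.8237 + 0.3141i, |z|^2 = 0.7772
Iter 3: z = 1.1268 + 0.6675i, |z|^2 = 1.7153
Iter 4: z = 1.3713 + 1.6542i, |z|^2 = 4.6168
Escaped at iteration 4

Answer: 4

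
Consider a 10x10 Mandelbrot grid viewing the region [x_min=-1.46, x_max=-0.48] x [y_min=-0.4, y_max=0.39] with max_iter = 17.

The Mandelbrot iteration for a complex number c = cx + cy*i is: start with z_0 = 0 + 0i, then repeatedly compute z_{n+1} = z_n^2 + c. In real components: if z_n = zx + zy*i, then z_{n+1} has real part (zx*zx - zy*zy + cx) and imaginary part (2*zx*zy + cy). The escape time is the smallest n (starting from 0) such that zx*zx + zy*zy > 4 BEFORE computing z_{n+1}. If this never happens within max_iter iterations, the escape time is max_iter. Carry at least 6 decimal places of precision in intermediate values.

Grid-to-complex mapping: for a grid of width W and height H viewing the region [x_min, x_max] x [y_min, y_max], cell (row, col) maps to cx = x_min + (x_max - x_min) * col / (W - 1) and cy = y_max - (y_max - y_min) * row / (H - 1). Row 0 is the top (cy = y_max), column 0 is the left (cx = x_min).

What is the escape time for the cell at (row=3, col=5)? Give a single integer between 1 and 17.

z_0 = 0 + 0i, c = -0.9156 + 0.1267i
Iter 1: z = -0.9156 + 0.1267i, |z|^2 = 0.8543
Iter 2: z = -0.0934 + -0.1053i, |z|^2 = 0.0198
Iter 3: z = -0.9179 + 0.1463i, |z|^2 = 0.8640
Iter 4: z = -0.0944 + -0.1420i, |z|^2 = 0.0291
Iter 5: z = -0.9268 + 0.1535i, |z|^2 = 0.8825
Iter 6: z = -0.0801 + -0.1578i, |z|^2 = 0.0313
Iter 7: z = -0.9340 + 0.1520i, |z|^2 = 0.8955
Iter 8: z = -0.0662 + -0.1572i, |z|^2 = 0.0291
Iter 9: z = -0.9359 + 0.1475i, |z|^2 = 0.8976
Iter 10: z = -0.0614 + -0.1494i, |z|^2 = 0.0261
Iter 11: z = -0.9341 + 0.1450i, |z|^2 = 0.8936
Iter 12: z = -0.0640 + -0.1443i, |z|^2 = 0.0249
Iter 13: z = -0.9323 + 0.1451i, |z|^2 = 0.8902
Iter 14: z = -0.0675 + -0.1440i, |z|^2 = 0.0253
Iter 15: z = -0.9317 + 0.1461i, |z|^2 = 0.8895
Iter 16: z = -0.0688 + -0.1456i, |z|^2 = 0.0259

Answer: 17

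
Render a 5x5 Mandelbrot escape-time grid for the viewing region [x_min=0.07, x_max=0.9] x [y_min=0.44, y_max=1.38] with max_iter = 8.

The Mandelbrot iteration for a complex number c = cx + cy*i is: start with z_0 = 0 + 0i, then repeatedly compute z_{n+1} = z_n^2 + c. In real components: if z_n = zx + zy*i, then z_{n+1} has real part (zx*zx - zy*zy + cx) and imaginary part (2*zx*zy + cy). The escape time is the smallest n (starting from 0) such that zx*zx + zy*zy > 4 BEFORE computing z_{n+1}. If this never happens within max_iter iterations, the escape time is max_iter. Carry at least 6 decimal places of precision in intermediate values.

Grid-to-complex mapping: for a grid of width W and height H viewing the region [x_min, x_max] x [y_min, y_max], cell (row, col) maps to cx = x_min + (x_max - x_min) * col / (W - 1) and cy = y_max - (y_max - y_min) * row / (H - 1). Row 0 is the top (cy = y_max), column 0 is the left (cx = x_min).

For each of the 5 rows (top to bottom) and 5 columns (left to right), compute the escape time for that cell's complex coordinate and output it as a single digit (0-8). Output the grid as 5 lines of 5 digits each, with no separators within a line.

(row=0, col=0): c = 0.0700 + 1.3800i → escape time 2
(row=0, col=1): c = 0.2775 + 1.3800i → escape time 2
(row=0, col=2): c = 0.4850 + 1.3800i → escape time 2
(row=0, col=3): c = 0.6925 + 1.3800i → escape time 2
(row=0, col=4): c = 0.9000 + 1.3800i → escape time 2
(row=1, col=0): c = 0.0700 + 1.1450i → escape time 3
(row=1, col=1): c = 0.2775 + 1.1450i → escape time 2
(row=1, col=2): c = 0.4850 + 1.1450i → escape time 2
(row=1, col=3): c = 0.6925 + 1.1450i → escape time 2
(row=1, col=4): c = 0.9000 + 1.1450i → escape time 2
(row=2, col=0): c = 0.0700 + 0.9100i → escape time 5
(row=2, col=1): c = 0.2775 + 0.9100i → escape time 4
(row=2, col=2): c = 0.4850 + 0.9100i → escape time 3
(row=2, col=3): c = 0.6925 + 0.9100i → escape time 2
(row=2, col=4): c = 0.9000 + 0.9100i → escape time 2
(row=3, col=0): c = 0.0700 + 0.6750i → escape time 8
(row=3, col=1): c = 0.2775 + 0.6750i → escape time 7
(row=3, col=2): c = 0.4850 + 0.6750i → escape time 4
(row=3, col=3): c = 0.6925 + 0.6750i → escape time 3
(row=3, col=4): c = 0.9000 + 0.6750i → escape time 2
(row=4, col=0): c = 0.0700 + 0.4400i → escape time 8
(row=4, col=1): c = 0.2775 + 0.4400i → escape time 8
(row=4, col=2): c = 0.4850 + 0.4400i → escape time 5
(row=4, col=3): c = 0.6925 + 0.4400i → escape time 3
(row=4, col=4): c = 0.9000 + 0.4400i → escape time 3

Answer: 22222
32222
54322
87432
88533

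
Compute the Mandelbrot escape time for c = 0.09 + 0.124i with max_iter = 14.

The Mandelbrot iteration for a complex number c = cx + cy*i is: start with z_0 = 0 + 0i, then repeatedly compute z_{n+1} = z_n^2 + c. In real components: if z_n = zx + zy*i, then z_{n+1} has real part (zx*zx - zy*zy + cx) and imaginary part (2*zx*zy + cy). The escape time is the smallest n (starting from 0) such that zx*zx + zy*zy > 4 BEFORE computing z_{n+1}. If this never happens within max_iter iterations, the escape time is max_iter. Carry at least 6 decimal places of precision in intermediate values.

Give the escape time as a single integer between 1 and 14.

Answer: 14

Derivation:
z_0 = 0 + 0i, c = 0.0900 + 0.1240i
Iter 1: z = 0.0900 + 0.1240i, |z|^2 = 0.0235
Iter 2: z = 0.0827 + 0.1463i, |z|^2 = 0.0283
Iter 3: z = 0.0754 + 0.1482i, |z|^2 = 0.0277
Iter 4: z = 0.0737 + 0.1464i, |z|^2 = 0.0269
Iter 5: z = 0.0740 + 0.1456i, |z|^2 = 0.0267
Iter 6: z = 0.0743 + 0.1456i, |z|^2 = 0.0267
Iter 7: z = 0.0743 + 0.1456i, |z|^2 = 0.0267
Iter 8: z = 0.0743 + 0.1456i, |z|^2 = 0.0267
Iter 9: z = 0.0743 + 0.1456i, |z|^2 = 0.0267
Iter 10: z = 0.0743 + 0.1456i, |z|^2 = 0.0267
Iter 11: z = 0.0743 + 0.1456i, |z|^2 = 0.0267
Iter 12: z = 0.0743 + 0.1456i, |z|^2 = 0.0267
Iter 13: z = 0.0743 + 0.1456i, |z|^2 = 0.0267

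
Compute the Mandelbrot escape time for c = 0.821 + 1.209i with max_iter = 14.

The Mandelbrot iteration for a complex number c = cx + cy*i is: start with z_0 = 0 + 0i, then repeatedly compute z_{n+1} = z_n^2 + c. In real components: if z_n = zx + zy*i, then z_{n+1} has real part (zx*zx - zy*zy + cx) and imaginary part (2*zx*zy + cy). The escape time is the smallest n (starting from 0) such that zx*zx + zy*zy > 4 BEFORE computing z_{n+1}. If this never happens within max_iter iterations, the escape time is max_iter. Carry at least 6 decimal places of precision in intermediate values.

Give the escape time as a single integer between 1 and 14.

z_0 = 0 + 0i, c = 0.8210 + 1.2090i
Iter 1: z = 0.8210 + 1.2090i, |z|^2 = 2.1357
Iter 2: z = 0.0334 + 3.1942i, |z|^2 = 10.2039
Escaped at iteration 2

Answer: 2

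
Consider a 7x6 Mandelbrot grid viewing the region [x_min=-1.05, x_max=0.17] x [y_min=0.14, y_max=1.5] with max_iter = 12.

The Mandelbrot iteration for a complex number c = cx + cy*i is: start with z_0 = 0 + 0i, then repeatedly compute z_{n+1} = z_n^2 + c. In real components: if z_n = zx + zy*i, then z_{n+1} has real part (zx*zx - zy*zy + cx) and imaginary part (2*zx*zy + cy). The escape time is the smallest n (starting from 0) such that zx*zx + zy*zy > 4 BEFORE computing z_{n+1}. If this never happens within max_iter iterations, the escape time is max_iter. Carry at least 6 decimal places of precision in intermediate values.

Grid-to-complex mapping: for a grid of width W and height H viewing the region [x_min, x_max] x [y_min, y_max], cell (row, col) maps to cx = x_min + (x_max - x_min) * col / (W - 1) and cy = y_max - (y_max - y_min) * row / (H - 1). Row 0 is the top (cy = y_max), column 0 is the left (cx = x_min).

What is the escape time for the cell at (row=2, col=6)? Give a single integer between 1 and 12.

z_0 = 0 + 0i, c = 0.1700 + 0.9560i
Iter 1: z = 0.1700 + 0.9560i, |z|^2 = 0.9428
Iter 2: z = -0.7150 + 1.2810i, |z|^2 = 2.1523
Iter 3: z = -0.9598 + -0.8760i, |z|^2 = 1.6885
Iter 4: z = 0.3239 + 2.6375i, |z|^2 = 7.0613
Escaped at iteration 4

Answer: 4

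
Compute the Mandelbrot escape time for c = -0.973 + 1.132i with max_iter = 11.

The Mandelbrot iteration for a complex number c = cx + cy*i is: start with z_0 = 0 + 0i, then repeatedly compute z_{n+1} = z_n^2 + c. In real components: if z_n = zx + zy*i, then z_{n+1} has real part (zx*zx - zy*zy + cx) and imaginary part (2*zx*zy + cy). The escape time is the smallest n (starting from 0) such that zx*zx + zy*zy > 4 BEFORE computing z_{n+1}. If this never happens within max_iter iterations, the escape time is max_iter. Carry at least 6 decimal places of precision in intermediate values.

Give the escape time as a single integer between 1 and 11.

z_0 = 0 + 0i, c = -0.9730 + 1.1320i
Iter 1: z = -0.9730 + 1.1320i, |z|^2 = 2.2282
Iter 2: z = -1.3077 + -1.0709i, |z|^2 = 2.8568
Iter 3: z = -0.4097 + 3.9327i, |z|^2 = 15.6344
Escaped at iteration 3

Answer: 3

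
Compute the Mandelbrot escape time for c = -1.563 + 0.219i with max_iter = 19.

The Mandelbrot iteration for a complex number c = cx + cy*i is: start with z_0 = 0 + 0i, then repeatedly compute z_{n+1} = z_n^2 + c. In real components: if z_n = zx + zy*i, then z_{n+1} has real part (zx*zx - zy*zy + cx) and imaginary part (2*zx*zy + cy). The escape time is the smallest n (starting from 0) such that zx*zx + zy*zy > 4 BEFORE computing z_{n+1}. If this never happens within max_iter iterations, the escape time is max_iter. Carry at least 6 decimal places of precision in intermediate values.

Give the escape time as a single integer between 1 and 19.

Answer: 5

Derivation:
z_0 = 0 + 0i, c = -1.5630 + 0.2190i
Iter 1: z = -1.5630 + 0.2190i, |z|^2 = 2.4909
Iter 2: z = 0.8320 + -0.4656i, |z|^2 = 0.9090
Iter 3: z = -1.0875 + -0.5558i, |z|^2 = 1.4916
Iter 4: z = -0.6891 + 1.4278i, |z|^2 = 2.5135
Iter 5: z = -3.1268 + -1.7489i, |z|^2 = 12.8352
Escaped at iteration 5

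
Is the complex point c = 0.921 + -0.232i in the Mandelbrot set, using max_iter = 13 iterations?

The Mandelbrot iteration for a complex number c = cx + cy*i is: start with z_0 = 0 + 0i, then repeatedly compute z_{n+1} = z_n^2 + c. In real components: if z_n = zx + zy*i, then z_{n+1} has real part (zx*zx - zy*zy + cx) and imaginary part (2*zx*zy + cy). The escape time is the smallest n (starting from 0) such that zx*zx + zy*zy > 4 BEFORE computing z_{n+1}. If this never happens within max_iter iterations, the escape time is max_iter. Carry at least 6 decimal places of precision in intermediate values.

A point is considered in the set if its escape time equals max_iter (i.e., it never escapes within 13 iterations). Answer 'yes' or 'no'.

Answer: no

Derivation:
z_0 = 0 + 0i, c = 0.9210 + -0.2320i
Iter 1: z = 0.9210 + -0.2320i, |z|^2 = 0.9021
Iter 2: z = 1.7154 + -0.6593i, |z|^2 = 3.3774
Iter 3: z = 3.4289 + -2.4941i, |z|^2 = 17.9780
Escaped at iteration 3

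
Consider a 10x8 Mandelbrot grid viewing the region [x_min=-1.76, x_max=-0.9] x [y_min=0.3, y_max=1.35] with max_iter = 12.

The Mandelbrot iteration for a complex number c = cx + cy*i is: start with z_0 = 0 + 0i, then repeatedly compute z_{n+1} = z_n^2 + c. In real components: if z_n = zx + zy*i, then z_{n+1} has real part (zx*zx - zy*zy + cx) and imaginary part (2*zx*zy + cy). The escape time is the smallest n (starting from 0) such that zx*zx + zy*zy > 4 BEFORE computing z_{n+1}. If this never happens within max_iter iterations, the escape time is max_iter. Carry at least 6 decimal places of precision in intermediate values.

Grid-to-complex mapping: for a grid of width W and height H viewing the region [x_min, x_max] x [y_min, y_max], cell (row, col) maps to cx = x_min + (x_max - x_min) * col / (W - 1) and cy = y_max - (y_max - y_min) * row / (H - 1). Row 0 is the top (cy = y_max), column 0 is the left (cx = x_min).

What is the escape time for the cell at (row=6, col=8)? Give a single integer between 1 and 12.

z_0 = 0 + 0i, c = -0.9956 + 0.4500i
Iter 1: z = -0.9956 + 0.4500i, |z|^2 = 1.1936
Iter 2: z = -0.2069 + -0.4460i, |z|^2 = 0.2417
Iter 3: z = -1.1517 + 0.6346i, |z|^2 = 1.7290
Iter 4: z = -0.0719 + -1.0116i, |z|^2 = 1.0286
Iter 5: z = -2.0138 + 0.5955i, |z|^2 = 4.4099
Escaped at iteration 5

Answer: 5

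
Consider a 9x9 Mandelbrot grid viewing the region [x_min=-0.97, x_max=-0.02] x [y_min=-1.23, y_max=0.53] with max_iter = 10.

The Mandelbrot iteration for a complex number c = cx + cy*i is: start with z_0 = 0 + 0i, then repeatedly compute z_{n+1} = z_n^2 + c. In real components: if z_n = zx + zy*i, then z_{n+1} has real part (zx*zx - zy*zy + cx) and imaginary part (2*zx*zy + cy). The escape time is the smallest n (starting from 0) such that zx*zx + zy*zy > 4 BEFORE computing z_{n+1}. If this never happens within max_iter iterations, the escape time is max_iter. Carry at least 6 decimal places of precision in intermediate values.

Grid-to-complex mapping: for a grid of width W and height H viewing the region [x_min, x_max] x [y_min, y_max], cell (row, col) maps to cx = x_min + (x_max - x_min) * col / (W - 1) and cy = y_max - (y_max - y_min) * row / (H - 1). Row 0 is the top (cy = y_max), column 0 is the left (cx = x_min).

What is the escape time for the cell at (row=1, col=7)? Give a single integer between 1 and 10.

Answer: 10

Derivation:
z_0 = 0 + 0i, c = -0.1388 + 0.3100i
Iter 1: z = -0.1388 + 0.3100i, |z|^2 = 0.1154
Iter 2: z = -0.2156 + 0.2240i, |z|^2 = 0.0966
Iter 3: z = -0.1424 + 0.2134i, |z|^2 = 0.0658
Iter 4: z = -0.1640 + 0.2492i, |z|^2 = 0.0890
Iter 5: z = -0.1740 + 0.2283i, |z|^2 = 0.0824
Iter 6: z = -0.1606 + 0.2306i, |z|^2 = 0.0790
Iter 7: z = -0.1661 + 0.2359i, |z|^2 = 0.0833
Iter 8: z = -0.1668 + 0.2316i, |z|^2 = 0.0815
Iter 9: z = -0.1646 + 0.2327i, |z|^2 = 0.0812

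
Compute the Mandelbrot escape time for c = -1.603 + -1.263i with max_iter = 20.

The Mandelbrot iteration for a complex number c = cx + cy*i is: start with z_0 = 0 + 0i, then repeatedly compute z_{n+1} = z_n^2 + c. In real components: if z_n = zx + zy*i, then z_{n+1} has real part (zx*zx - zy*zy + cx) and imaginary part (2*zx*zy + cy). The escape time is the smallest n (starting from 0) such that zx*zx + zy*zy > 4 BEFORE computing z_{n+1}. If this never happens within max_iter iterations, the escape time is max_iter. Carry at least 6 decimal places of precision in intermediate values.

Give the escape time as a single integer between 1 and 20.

z_0 = 0 + 0i, c = -1.6030 + -1.2630i
Iter 1: z = -1.6030 + -1.2630i, |z|^2 = 4.1648
Escaped at iteration 1

Answer: 1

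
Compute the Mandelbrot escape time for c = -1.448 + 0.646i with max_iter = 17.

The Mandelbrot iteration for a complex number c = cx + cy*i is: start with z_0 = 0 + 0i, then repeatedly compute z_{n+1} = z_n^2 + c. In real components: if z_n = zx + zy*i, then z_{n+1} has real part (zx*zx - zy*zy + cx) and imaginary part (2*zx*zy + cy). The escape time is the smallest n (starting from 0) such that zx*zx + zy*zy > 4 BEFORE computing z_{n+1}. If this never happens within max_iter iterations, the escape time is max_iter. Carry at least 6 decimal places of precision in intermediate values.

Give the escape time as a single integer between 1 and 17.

Answer: 3

Derivation:
z_0 = 0 + 0i, c = -1.4480 + 0.6460i
Iter 1: z = -1.4480 + 0.6460i, |z|^2 = 2.5140
Iter 2: z = 0.2314 + -1.2248i, |z|^2 = 1.5537
Iter 3: z = -2.8946 + 0.0792i, |z|^2 = 8.3852
Escaped at iteration 3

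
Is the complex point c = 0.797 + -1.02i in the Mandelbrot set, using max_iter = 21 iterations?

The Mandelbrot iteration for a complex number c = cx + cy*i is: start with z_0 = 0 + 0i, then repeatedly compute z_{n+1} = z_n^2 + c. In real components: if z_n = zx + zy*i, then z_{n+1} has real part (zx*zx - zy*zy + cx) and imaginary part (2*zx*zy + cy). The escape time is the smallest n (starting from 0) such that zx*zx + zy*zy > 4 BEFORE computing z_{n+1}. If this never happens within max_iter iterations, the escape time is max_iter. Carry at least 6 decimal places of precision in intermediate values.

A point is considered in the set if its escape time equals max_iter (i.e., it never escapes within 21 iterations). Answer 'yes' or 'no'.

Answer: no

Derivation:
z_0 = 0 + 0i, c = 0.7970 + -1.0200i
Iter 1: z = 0.7970 + -1.0200i, |z|^2 = 1.6756
Iter 2: z = 0.3918 + -2.6459i, |z|^2 = 7.1542
Escaped at iteration 2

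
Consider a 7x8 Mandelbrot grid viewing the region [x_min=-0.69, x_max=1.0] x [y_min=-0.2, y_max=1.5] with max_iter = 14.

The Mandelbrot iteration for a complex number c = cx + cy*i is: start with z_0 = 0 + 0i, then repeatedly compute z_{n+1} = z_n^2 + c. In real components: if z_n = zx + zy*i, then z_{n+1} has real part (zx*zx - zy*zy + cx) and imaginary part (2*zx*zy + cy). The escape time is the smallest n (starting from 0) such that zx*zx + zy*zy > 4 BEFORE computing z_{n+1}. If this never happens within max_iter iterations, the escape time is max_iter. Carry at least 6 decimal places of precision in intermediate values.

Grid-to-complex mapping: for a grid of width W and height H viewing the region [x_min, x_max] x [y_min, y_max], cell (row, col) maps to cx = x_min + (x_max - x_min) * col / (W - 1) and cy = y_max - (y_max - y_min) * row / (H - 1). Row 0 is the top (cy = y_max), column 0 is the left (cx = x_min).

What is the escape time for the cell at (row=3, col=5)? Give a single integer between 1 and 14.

z_0 = 0 + 0i, c = 0.7183 + 0.7714i
Iter 1: z = 0.7183 + 0.7714i, |z|^2 = 1.1111
Iter 2: z = 0.6392 + 1.8797i, |z|^2 = 3.9419
Iter 3: z = -2.4064 + 3.1746i, |z|^2 = 15.8686
Escaped at iteration 3

Answer: 3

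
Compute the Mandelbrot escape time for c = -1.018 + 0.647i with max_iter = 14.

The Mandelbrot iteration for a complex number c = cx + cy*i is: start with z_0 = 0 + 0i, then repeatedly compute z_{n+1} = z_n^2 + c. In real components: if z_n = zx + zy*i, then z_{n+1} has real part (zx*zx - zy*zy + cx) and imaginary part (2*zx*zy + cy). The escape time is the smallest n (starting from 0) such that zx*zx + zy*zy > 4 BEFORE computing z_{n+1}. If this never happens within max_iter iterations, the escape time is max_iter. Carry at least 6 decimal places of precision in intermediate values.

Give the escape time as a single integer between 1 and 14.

z_0 = 0 + 0i, c = -1.0180 + 0.6470i
Iter 1: z = -1.0180 + 0.6470i, |z|^2 = 1.4549
Iter 2: z = -0.4003 + -0.6703i, |z|^2 = 0.6095
Iter 3: z = -1.3071 + 1.1836i, |z|^2 = 3.1094
Iter 4: z = -0.7105 + -2.4471i, |z|^2 = 6.4933
Escaped at iteration 4

Answer: 4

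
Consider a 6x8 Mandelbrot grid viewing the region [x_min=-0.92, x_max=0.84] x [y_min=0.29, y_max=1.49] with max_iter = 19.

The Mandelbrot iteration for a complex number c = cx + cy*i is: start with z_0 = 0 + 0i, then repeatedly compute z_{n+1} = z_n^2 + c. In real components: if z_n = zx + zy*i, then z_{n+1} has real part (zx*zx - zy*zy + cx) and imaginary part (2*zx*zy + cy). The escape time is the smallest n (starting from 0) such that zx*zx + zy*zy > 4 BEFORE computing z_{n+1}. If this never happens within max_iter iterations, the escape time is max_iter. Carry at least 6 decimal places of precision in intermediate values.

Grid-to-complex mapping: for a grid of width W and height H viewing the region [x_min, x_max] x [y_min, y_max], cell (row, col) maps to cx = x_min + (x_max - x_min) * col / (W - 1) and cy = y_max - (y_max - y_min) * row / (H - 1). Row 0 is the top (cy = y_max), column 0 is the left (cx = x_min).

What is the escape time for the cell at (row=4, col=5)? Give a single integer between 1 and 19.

z_0 = 0 + 0i, c = 0.8400 + 0.8043i
Iter 1: z = 0.8400 + 0.8043i, |z|^2 = 1.3525
Iter 2: z = 0.8987 + 2.1555i, |z|^2 = 5.4538
Escaped at iteration 2

Answer: 2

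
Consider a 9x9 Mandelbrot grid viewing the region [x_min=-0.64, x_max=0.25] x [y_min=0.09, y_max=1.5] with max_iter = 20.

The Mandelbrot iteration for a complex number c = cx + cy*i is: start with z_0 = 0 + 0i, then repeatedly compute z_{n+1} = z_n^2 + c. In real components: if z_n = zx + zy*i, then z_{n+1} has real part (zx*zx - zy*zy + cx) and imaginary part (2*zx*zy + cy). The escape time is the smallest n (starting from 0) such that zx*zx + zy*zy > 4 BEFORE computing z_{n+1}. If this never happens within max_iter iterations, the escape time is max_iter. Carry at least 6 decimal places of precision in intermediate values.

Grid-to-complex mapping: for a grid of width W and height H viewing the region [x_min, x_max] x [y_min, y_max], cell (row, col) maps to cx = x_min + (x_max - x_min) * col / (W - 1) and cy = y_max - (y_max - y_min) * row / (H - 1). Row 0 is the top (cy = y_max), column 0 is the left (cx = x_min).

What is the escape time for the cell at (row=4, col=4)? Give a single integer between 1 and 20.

z_0 = 0 + 0i, c = -0.1950 + 0.7950i
Iter 1: z = -0.1950 + 0.7950i, |z|^2 = 0.6701
Iter 2: z = -0.7890 + 0.4849i, |z|^2 = 0.8577
Iter 3: z = 0.1923 + 0.0297i, |z|^2 = 0.0379
Iter 4: z = -0.1589 + 0.8064i, |z|^2 = 0.6756
Iter 5: z = -0.8201 + 0.5387i, |z|^2 = 0.9628
Iter 6: z = 0.1873 + -0.0886i, |z|^2 = 0.0430
Iter 7: z = -0.1678 + 0.7618i, |z|^2 = 0.6085
Iter 8: z = -0.7472 + 0.5394i, |z|^2 = 0.8492
Iter 9: z = 0.0723 + -0.0111i, |z|^2 = 0.0054
Iter 10: z = -0.1899 + 0.7934i, |z|^2 = 0.6655
Iter 11: z = -0.7884 + 0.4937i, |z|^2 = 0.8653
Iter 12: z = 0.1829 + 0.0165i, |z|^2 = 0.0337
Iter 13: z = -0.1618 + 0.8011i, |z|^2 = 0.6679
Iter 14: z = -0.8105 + 0.5357i, |z|^2 = 0.9439
Iter 15: z = 0.1749 + -0.0734i, |z|^2 = 0.0360
Iter 16: z = -0.1698 + 0.7693i, |z|^2 = 0.6207
Iter 17: z = -0.7580 + 0.5337i, |z|^2 = 0.8595
Iter 18: z = 0.0947 + -0.0141i, |z|^2 = 0.0092
Iter 19: z = -0.1862 + 0.7923i, |z|^2 = 0.6625

Answer: 20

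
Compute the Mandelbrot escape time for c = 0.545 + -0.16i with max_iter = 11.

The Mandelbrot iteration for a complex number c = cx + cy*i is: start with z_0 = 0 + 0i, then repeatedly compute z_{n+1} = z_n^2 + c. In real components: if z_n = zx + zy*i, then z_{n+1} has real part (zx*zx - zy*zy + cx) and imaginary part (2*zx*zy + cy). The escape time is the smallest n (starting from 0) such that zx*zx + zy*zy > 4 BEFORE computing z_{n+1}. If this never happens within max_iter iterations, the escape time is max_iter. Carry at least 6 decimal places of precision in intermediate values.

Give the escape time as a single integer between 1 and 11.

z_0 = 0 + 0i, c = 0.5450 + -0.1600i
Iter 1: z = 0.5450 + -0.1600i, |z|^2 = 0.3226
Iter 2: z = 0.8164 + -0.3344i, |z|^2 = 0.7784
Iter 3: z = 1.0997 + -0.7060i, |z|^2 = 1.7079
Iter 4: z = 1.2559 + -1.7129i, |z|^2 = 4.5113
Escaped at iteration 4

Answer: 4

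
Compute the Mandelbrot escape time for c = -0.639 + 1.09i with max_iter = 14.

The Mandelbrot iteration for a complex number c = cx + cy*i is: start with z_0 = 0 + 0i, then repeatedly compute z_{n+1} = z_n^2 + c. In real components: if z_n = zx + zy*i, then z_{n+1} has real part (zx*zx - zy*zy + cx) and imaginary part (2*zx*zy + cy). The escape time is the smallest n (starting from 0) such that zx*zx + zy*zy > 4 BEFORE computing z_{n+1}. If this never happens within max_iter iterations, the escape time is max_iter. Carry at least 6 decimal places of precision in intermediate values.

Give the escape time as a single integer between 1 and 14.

Answer: 3

Derivation:
z_0 = 0 + 0i, c = -0.6390 + 1.0900i
Iter 1: z = -0.6390 + 1.0900i, |z|^2 = 1.5964
Iter 2: z = -1.4188 + -0.3030i, |z|^2 = 2.1048
Iter 3: z = 1.2821 + 1.9498i, |z|^2 = 5.4457
Escaped at iteration 3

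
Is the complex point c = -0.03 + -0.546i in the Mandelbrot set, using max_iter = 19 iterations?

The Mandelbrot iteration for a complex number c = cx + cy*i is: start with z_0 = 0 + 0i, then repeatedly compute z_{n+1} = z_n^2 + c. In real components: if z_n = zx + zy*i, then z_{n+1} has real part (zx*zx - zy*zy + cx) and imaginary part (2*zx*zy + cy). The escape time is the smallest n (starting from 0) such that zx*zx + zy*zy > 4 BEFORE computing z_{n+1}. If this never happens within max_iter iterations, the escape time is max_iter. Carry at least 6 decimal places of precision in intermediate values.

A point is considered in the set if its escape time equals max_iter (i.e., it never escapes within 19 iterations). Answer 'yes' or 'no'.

Answer: yes

Derivation:
z_0 = 0 + 0i, c = -0.0300 + -0.5460i
Iter 1: z = -0.0300 + -0.5460i, |z|^2 = 0.2990
Iter 2: z = -0.3272 + -0.5132i, |z|^2 = 0.3705
Iter 3: z = -0.1863 + -0.2101i, |z|^2 = 0.0789
Iter 4: z = -0.0394 + -0.4677i, |z|^2 = 0.2203
Iter 5: z = -0.2472 + -0.5091i, |z|^2 = 0.3203
Iter 6: z = -0.2281 + -0.2943i, |z|^2 = 0.1387
Iter 7: z = -0.0646 + -0.4117i, |z|^2 = 0.1737
Iter 8: z = -0.1954 + -0.4928i, |z|^2 = 0.2810
Iter 9: z = -0.2347 + -0.3535i, |z|^2 = 0.1800
Iter 10: z = -0.0998 + -0.3801i, |z|^2 = 0.1544
Iter 11: z = -0.1645 + -0.4701i, |z|^2 = 0.2481
Iter 12: z = -0.2239 + -0.3913i, |z|^2 = 0.2033
Iter 13: z = -0.1330 + -0.3707i, |z|^2 = 0.1551
Iter 14: z = -0.1498 + -0.4474i, |z|^2 = 0.2226
Iter 15: z = -0.2077 + -0.4120i, |z|^2 = 0.2129
Iter 16: z = -0.1566 + -0.3748i, |z|^2 = 0.1650
Iter 17: z = -0.1460 + -0.4286i, |z|^2 = 0.2050
Iter 18: z = -0.1924 + -0.4209i, |z|^2 = 0.2141
Did not escape in 19 iterations → in set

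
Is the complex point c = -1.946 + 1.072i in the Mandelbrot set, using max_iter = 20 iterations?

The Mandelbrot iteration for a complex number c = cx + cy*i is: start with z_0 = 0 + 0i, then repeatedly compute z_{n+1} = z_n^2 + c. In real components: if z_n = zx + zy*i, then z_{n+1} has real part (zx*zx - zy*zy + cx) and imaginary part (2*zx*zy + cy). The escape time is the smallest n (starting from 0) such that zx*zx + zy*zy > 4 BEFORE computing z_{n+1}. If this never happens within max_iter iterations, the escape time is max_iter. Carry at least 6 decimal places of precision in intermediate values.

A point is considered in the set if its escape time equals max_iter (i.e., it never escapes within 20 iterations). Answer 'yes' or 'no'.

Answer: no

Derivation:
z_0 = 0 + 0i, c = -1.9460 + 1.0720i
Iter 1: z = -1.9460 + 1.0720i, |z|^2 = 4.9361
Escaped at iteration 1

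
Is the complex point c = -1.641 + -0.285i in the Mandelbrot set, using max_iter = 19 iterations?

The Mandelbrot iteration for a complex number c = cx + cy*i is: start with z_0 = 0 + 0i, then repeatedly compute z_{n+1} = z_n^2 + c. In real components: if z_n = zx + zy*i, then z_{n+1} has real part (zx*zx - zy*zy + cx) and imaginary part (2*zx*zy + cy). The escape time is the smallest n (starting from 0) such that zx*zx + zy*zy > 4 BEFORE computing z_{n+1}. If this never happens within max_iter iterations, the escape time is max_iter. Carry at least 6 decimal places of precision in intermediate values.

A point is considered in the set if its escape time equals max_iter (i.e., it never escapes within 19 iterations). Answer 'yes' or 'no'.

z_0 = 0 + 0i, c = -1.6410 + -0.2850i
Iter 1: z = -1.6410 + -0.2850i, |z|^2 = 2.7741
Iter 2: z = 0.9707 + 0.6504i, |z|^2 = 1.3652
Iter 3: z = -1.1218 + 0.9776i, |z|^2 = 2.2141
Iter 4: z = -1.3382 + -2.4783i, |z|^2 = 7.9327
Escaped at iteration 4

Answer: no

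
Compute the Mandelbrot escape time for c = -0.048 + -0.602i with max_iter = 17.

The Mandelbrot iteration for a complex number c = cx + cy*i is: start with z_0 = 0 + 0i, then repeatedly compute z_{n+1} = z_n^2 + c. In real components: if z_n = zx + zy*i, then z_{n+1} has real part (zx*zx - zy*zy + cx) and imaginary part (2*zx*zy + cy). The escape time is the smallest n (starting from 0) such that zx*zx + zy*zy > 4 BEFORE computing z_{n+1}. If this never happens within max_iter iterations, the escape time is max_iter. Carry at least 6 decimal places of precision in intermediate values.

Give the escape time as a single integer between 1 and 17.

Answer: 17

Derivation:
z_0 = 0 + 0i, c = -0.0480 + -0.6020i
Iter 1: z = -0.0480 + -0.6020i, |z|^2 = 0.3647
Iter 2: z = -0.4081 + -0.5442i, |z|^2 = 0.4627
Iter 3: z = -0.1776 + -0.1578i, |z|^2 = 0.0565
Iter 4: z = -0.0414 + -0.5459i, |z|^2 = 0.2998
Iter 5: z = -0.3443 + -0.5568i, |z|^2 = 0.4286
Iter 6: z = -0.2395 + -0.2185i, |z|^2 = 0.1051
Iter 7: z = -0.0384 + -0.4973i, |z|^2 = 0.2488
Iter 8: z = -0.2939 + -0.5638i, |z|^2 = 0.4042
Iter 9: z = -0.2795 + -0.2706i, |z|^2 = 0.1514
Iter 10: z = -0.0431 + -0.4507i, |z|^2 = 0.2050
Iter 11: z = -0.2493 + -0.5631i, |z|^2 = 0.3793
Iter 12: z = -0.3030 + -0.3212i, |z|^2 = 0.1950
Iter 13: z = -0.0594 + -0.4073i, |z|^2 = 0.1694
Iter 14: z = -0.2104 + -0.5536i, |z|^2 = 0.3508
Iter 15: z = -0.3102 + -0.3691i, |z|^2 = 0.2324
Iter 16: z = -0.0880 + -0.3730i, |z|^2 = 0.1469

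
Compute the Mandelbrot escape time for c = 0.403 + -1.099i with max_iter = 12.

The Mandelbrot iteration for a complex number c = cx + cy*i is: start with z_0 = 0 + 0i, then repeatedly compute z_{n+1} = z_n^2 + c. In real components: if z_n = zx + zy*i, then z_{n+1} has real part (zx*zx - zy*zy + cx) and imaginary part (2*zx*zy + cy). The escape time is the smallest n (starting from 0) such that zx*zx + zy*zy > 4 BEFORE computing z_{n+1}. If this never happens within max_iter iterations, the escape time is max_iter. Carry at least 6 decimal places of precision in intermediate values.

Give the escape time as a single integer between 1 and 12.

Answer: 2

Derivation:
z_0 = 0 + 0i, c = 0.4030 + -1.0990i
Iter 1: z = 0.4030 + -1.0990i, |z|^2 = 1.3702
Iter 2: z = -0.6424 + -1.9848i, |z|^2 = 4.3521
Escaped at iteration 2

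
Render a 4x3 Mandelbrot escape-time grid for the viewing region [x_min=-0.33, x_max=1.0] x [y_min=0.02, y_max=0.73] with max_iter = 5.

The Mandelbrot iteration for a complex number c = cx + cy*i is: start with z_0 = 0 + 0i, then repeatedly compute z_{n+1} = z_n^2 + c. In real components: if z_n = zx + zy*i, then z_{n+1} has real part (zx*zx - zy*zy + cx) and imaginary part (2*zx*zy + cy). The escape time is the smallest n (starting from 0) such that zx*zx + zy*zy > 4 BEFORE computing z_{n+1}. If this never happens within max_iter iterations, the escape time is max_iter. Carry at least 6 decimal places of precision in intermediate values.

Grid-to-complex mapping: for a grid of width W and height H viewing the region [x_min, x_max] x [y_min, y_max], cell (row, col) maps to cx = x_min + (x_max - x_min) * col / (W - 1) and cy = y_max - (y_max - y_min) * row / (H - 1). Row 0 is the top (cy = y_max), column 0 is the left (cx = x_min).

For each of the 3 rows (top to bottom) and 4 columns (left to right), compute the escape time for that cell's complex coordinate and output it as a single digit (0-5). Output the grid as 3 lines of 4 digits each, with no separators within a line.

(row=0, col=0): c = -0.3300 + 0.7300i → escape time 5
(row=0, col=1): c = 0.1133 + 0.7300i → escape time 5
(row=0, col=2): c = 0.5567 + 0.7300i → escape time 3
(row=0, col=3): c = 1.0000 + 0.7300i → escape time 2
(row=1, col=0): c = -0.3300 + 0.3750i → escape time 5
(row=1, col=1): c = 0.1133 + 0.3750i → escape time 5
(row=1, col=2): c = 0.5567 + 0.3750i → escape time 4
(row=1, col=3): c = 1.0000 + 0.3750i → escape time 2
(row=2, col=0): c = -0.3300 + 0.0200i → escape time 5
(row=2, col=1): c = 0.1133 + 0.0200i → escape time 5
(row=2, col=2): c = 0.5567 + 0.0200i → escape time 4
(row=2, col=3): c = 1.0000 + 0.0200i → escape time 2

Answer: 5532
5542
5542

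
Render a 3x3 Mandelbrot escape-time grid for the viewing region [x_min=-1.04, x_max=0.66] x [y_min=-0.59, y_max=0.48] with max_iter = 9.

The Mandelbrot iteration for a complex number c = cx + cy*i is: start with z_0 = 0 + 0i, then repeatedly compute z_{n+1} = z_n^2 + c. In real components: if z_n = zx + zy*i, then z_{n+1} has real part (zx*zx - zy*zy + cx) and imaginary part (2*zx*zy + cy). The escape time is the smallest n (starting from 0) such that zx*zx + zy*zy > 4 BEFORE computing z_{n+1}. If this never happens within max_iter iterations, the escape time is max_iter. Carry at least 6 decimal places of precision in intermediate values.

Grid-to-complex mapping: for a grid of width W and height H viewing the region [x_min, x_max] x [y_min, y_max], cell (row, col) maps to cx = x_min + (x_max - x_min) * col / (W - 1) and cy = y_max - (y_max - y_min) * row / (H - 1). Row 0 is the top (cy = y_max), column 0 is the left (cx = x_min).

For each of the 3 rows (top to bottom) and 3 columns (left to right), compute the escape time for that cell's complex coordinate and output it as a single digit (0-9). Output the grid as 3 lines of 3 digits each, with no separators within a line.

Answer: 593
994
493

Derivation:
(row=0, col=0): c = -1.0400 + 0.4800i → escape time 5
(row=0, col=1): c = -0.1900 + 0.4800i → escape time 9
(row=0, col=2): c = 0.6600 + 0.4800i → escape time 3
(row=1, col=0): c = -1.0400 + -0.0550i → escape time 9
(row=1, col=1): c = -0.1900 + -0.0550i → escape time 9
(row=1, col=2): c = 0.6600 + -0.0550i → escape time 4
(row=2, col=0): c = -1.0400 + -0.5900i → escape time 4
(row=2, col=1): c = -0.1900 + -0.5900i → escape time 9
(row=2, col=2): c = 0.6600 + -0.5900i → escape time 3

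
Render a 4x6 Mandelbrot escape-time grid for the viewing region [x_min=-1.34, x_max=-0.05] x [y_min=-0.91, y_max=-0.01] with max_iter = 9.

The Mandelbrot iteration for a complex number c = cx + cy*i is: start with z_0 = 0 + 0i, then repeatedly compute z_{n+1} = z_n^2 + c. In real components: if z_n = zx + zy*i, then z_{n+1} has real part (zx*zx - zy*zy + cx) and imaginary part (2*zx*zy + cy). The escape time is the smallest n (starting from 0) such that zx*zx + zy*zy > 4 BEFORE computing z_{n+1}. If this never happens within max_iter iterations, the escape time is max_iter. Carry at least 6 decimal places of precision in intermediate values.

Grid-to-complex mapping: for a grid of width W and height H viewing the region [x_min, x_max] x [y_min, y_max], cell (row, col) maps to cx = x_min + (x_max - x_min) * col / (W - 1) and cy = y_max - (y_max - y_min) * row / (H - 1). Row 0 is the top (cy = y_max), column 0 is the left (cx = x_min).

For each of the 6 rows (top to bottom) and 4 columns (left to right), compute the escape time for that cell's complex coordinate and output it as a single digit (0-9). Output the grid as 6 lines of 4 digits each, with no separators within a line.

Answer: 9999
7999
6799
3599
3479
3349

Derivation:
(row=0, col=0): c = -1.3400 + -0.0100i → escape time 9
(row=0, col=1): c = -0.9100 + -0.0100i → escape time 9
(row=0, col=2): c = -0.4800 + -0.0100i → escape time 9
(row=0, col=3): c = -0.0500 + -0.0100i → escape time 9
(row=1, col=0): c = -1.3400 + -0.1900i → escape time 7
(row=1, col=1): c = -0.9100 + -0.1900i → escape time 9
(row=1, col=2): c = -0.4800 + -0.1900i → escape time 9
(row=1, col=3): c = -0.0500 + -0.1900i → escape time 9
(row=2, col=0): c = -1.3400 + -0.3700i → escape time 6
(row=2, col=1): c = -0.9100 + -0.3700i → escape time 7
(row=2, col=2): c = -0.4800 + -0.3700i → escape time 9
(row=2, col=3): c = -0.0500 + -0.3700i → escape time 9
(row=3, col=0): c = -1.3400 + -0.5500i → escape time 3
(row=3, col=1): c = -0.9100 + -0.5500i → escape time 5
(row=3, col=2): c = -0.4800 + -0.5500i → escape time 9
(row=3, col=3): c = -0.0500 + -0.5500i → escape time 9
(row=4, col=0): c = -1.3400 + -0.7300i → escape time 3
(row=4, col=1): c = -0.9100 + -0.7300i → escape time 4
(row=4, col=2): c = -0.4800 + -0.7300i → escape time 7
(row=4, col=3): c = -0.0500 + -0.7300i → escape time 9
(row=5, col=0): c = -1.3400 + -0.9100i → escape time 3
(row=5, col=1): c = -0.9100 + -0.9100i → escape time 3
(row=5, col=2): c = -0.4800 + -0.9100i → escape time 4
(row=5, col=3): c = -0.0500 + -0.9100i → escape time 9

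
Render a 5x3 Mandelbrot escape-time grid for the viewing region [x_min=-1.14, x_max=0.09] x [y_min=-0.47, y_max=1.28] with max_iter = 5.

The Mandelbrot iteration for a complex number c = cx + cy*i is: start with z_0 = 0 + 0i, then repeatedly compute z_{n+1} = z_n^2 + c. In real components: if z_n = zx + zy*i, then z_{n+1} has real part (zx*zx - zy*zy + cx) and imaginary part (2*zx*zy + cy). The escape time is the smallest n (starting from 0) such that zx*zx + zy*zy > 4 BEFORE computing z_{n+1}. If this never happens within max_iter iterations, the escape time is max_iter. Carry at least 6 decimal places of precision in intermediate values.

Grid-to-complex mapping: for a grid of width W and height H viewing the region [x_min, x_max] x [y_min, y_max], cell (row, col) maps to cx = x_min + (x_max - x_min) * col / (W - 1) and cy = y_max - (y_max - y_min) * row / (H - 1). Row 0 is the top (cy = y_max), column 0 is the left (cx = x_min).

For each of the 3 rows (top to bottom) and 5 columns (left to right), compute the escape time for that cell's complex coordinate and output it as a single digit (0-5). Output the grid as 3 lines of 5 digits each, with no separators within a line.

Answer: 23332
55555
55555

Derivation:
(row=0, col=0): c = -1.1400 + 1.2800i → escape time 2
(row=0, col=1): c = -0.8325 + 1.2800i → escape time 3
(row=0, col=2): c = -0.5250 + 1.2800i → escape time 3
(row=0, col=3): c = -0.2175 + 1.2800i → escape time 3
(row=0, col=4): c = 0.0900 + 1.2800i → escape time 2
(row=1, col=0): c = -1.1400 + 0.4050i → escape time 5
(row=1, col=1): c = -0.8325 + 0.4050i → escape time 5
(row=1, col=2): c = -0.5250 + 0.4050i → escape time 5
(row=1, col=3): c = -0.2175 + 0.4050i → escape time 5
(row=1, col=4): c = 0.0900 + 0.4050i → escape time 5
(row=2, col=0): c = -1.1400 + -0.4700i → escape time 5
(row=2, col=1): c = -0.8325 + -0.4700i → escape time 5
(row=2, col=2): c = -0.5250 + -0.4700i → escape time 5
(row=2, col=3): c = -0.2175 + -0.4700i → escape time 5
(row=2, col=4): c = 0.0900 + -0.4700i → escape time 5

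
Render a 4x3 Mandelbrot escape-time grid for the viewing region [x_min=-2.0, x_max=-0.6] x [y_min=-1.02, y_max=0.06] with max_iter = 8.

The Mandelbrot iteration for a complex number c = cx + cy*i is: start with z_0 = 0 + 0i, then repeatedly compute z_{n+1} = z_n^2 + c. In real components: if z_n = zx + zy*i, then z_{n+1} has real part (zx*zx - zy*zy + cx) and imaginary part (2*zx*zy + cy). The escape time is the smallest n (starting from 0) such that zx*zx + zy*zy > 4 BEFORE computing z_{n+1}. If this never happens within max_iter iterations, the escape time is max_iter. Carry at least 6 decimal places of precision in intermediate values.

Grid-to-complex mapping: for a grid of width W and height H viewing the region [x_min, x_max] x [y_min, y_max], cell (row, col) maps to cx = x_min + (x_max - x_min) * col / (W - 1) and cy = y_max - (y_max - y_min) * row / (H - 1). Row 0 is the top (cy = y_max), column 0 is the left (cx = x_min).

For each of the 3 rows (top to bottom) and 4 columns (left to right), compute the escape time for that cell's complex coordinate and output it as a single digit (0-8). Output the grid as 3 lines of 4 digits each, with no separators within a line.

Answer: 1788
1358
1234

Derivation:
(row=0, col=0): c = -2.0000 + 0.0600i → escape time 1
(row=0, col=1): c = -1.5333 + 0.0600i → escape time 7
(row=0, col=2): c = -1.0667 + 0.0600i → escape time 8
(row=0, col=3): c = -0.6000 + 0.0600i → escape time 8
(row=1, col=0): c = -2.0000 + -0.4800i → escape time 1
(row=1, col=1): c = -1.5333 + -0.4800i → escape time 3
(row=1, col=2): c = -1.0667 + -0.4800i → escape time 5
(row=1, col=3): c = -0.6000 + -0.4800i → escape time 8
(row=2, col=0): c = -2.0000 + -1.0200i → escape time 1
(row=2, col=1): c = -1.5333 + -1.0200i → escape time 2
(row=2, col=2): c = -1.0667 + -1.0200i → escape time 3
(row=2, col=3): c = -0.6000 + -1.0200i → escape time 4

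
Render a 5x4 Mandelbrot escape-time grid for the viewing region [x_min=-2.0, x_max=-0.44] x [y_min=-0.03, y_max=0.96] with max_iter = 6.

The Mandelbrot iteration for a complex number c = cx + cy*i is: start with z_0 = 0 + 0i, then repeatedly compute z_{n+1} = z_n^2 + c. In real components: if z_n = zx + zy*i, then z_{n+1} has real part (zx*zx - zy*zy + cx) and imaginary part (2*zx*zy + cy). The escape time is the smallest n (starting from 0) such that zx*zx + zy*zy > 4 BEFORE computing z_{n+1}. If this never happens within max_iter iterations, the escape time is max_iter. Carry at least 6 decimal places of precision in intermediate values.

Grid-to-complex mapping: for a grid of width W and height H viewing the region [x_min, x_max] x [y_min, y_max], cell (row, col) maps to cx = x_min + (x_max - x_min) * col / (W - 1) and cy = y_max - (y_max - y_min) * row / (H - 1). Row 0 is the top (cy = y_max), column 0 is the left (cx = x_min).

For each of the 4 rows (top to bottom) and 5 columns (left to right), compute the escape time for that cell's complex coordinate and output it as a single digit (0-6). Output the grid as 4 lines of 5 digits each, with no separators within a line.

Answer: 12334
13356
14666
16666

Derivation:
(row=0, col=0): c = -2.0000 + 0.9600i → escape time 1
(row=0, col=1): c = -1.6100 + 0.9600i → escape time 2
(row=0, col=2): c = -1.2200 + 0.9600i → escape time 3
(row=0, col=3): c = -0.8300 + 0.9600i → escape time 3
(row=0, col=4): c = -0.4400 + 0.9600i → escape time 4
(row=1, col=0): c = -2.0000 + 0.6300i → escape time 1
(row=1, col=1): c = -1.6100 + 0.6300i → escape time 3
(row=1, col=2): c = -1.2200 + 0.6300i → escape time 3
(row=1, col=3): c = -0.8300 + 0.6300i → escape time 5
(row=1, col=4): c = -0.4400 + 0.6300i → escape time 6
(row=2, col=0): c = -2.0000 + 0.3000i → escape time 1
(row=2, col=1): c = -1.6100 + 0.3000i → escape time 4
(row=2, col=2): c = -1.2200 + 0.3000i → escape time 6
(row=2, col=3): c = -0.8300 + 0.3000i → escape time 6
(row=2, col=4): c = -0.4400 + 0.3000i → escape time 6
(row=3, col=0): c = -2.0000 + -0.0300i → escape time 1
(row=3, col=1): c = -1.6100 + -0.0300i → escape time 6
(row=3, col=2): c = -1.2200 + -0.0300i → escape time 6
(row=3, col=3): c = -0.8300 + -0.0300i → escape time 6
(row=3, col=4): c = -0.4400 + -0.0300i → escape time 6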